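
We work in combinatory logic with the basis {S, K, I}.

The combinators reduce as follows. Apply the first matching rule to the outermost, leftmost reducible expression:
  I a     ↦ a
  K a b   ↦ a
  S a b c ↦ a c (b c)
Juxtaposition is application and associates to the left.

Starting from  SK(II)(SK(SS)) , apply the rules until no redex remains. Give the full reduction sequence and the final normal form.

  start: SK(II)(SK(SS))
  →1  K(SK(SS))(II(SK(SS)))
  →2  SK(SS)

Answer: normal form = SK(SS)  (in 2 steps)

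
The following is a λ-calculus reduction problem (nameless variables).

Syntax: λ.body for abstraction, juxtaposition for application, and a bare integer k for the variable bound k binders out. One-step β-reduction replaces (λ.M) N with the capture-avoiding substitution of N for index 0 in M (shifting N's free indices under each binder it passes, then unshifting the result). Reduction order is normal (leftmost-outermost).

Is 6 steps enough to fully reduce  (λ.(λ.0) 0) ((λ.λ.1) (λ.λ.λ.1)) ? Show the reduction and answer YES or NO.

Answer: YES — reaches normal form λ.λ.λ.λ.1 in 3 ≤ 6 steps

Working:
  start: (λ.(λ.0) 0) ((λ.λ.1) (λ.λ.λ.1))
  step 1: (λ.0) ((λ.λ.1) (λ.λ.λ.1))
  step 2: (λ.λ.1) (λ.λ.λ.1)
  step 3: λ.λ.λ.λ.1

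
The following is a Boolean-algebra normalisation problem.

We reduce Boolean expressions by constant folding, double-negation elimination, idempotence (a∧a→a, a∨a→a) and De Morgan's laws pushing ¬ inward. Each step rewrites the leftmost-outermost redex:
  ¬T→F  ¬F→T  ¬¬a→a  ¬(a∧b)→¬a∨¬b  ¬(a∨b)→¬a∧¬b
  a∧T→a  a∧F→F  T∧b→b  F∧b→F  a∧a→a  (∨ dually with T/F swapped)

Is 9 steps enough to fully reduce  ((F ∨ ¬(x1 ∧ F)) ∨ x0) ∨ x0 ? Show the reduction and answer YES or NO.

Answer: YES — reaches normal form T in 6 ≤ 9 steps

Reduction:
  start: ((F ∨ ¬(x1 ∧ F)) ∨ x0) ∨ x0
  [1] (¬(x1 ∧ F) ∨ x0) ∨ x0
  [2] ((¬x1 ∨ ¬F) ∨ x0) ∨ x0
  [3] ((¬x1 ∨ T) ∨ x0) ∨ x0
  [4] (T ∨ x0) ∨ x0
  [5] T ∨ x0
  [6] T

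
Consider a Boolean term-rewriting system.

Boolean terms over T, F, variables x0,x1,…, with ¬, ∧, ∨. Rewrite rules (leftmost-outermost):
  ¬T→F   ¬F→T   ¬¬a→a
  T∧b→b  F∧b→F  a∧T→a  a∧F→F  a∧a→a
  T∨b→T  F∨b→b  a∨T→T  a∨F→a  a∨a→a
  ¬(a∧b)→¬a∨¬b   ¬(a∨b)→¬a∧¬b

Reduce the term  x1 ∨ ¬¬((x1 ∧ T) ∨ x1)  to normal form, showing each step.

Answer: normal form = x1  (in 4 steps)

Reduction:
  start: x1 ∨ ¬¬((x1 ∧ T) ∨ x1)
  →1  x1 ∨ ((x1 ∧ T) ∨ x1)
  →2  x1 ∨ (x1 ∨ x1)
  →3  x1 ∨ x1
  →4  x1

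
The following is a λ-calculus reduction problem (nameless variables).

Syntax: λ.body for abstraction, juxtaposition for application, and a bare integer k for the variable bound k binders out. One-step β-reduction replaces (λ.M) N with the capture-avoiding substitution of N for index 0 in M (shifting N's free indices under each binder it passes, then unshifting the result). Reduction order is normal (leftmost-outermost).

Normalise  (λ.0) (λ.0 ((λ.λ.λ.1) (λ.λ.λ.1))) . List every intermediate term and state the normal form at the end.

  start: (λ.0) (λ.0 ((λ.λ.λ.1) (λ.λ.λ.1)))
  [1] λ.0 ((λ.λ.λ.1) (λ.λ.λ.1))
  [2] λ.0 (λ.λ.1)

Answer: normal form = λ.0 (λ.λ.1)  (in 2 steps)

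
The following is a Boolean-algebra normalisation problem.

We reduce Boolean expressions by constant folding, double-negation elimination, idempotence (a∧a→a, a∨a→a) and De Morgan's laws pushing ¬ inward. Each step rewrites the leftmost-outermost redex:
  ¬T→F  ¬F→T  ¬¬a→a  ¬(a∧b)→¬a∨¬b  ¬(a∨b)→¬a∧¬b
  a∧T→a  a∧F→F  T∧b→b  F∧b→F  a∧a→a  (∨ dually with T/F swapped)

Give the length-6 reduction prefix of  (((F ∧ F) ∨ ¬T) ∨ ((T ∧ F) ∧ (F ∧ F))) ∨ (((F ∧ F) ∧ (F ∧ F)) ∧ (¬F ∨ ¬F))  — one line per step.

  start: (((F ∧ F) ∨ ¬T) ∨ ((T ∧ F) ∧ (F ∧ F))) ∨ (((F ∧ F) ∧ (F ∧ F)) ∧ (¬F ∨ ¬F))
  step 1: ((F ∨ ¬T) ∨ ((T ∧ F) ∧ (F ∧ F))) ∨ (((F ∧ F) ∧ (F ∧ F)) ∧ (¬F ∨ ¬F))
  step 2: (¬T ∨ ((T ∧ F) ∧ (F ∧ F))) ∨ (((F ∧ F) ∧ (F ∧ F)) ∧ (¬F ∨ ¬F))
  step 3: (F ∨ ((T ∧ F) ∧ (F ∧ F))) ∨ (((F ∧ F) ∧ (F ∧ F)) ∧ (¬F ∨ ¬F))
  step 4: ((T ∧ F) ∧ (F ∧ F)) ∨ (((F ∧ F) ∧ (F ∧ F)) ∧ (¬F ∨ ¬F))
  step 5: (F ∧ (F ∧ F)) ∨ (((F ∧ F) ∧ (F ∧ F)) ∧ (¬F ∨ ¬F))
  step 6: F ∨ (((F ∧ F) ∧ (F ∧ F)) ∧ (¬F ∨ ¬F))

Answer: after 6 steps: F ∨ (((F ∧ F) ∧ (F ∧ F)) ∧ (¬F ∨ ¬F))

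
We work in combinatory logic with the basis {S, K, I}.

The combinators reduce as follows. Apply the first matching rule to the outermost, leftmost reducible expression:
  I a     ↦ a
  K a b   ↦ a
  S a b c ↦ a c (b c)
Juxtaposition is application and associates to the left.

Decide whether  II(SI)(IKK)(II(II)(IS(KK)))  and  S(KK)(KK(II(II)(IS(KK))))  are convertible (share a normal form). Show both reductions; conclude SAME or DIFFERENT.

Answer: SAME — A ⇓ S(KK)K, B ⇓ S(KK)K

Reduction:
Term A:
  start: II(SI)(IKK)(II(II)(IS(KK)))
  [1] I(SI)(IKK)(II(II)(IS(KK)))
  [2] SI(IKK)(II(II)(IS(KK)))
  [3] I(II(II)(IS(KK)))(IKK(II(II)(IS(KK))))
  [4] II(II)(IS(KK))(IKK(II(II)(IS(KK))))
  [5] I(II)(IS(KK))(IKK(II(II)(IS(KK))))
  [6] II(IS(KK))(IKK(II(II)(IS(KK))))
  [7] I(IS(KK))(IKK(II(II)(IS(KK))))
  [8] IS(KK)(IKK(II(II)(IS(KK))))
  [9] S(KK)(IKK(II(II)(IS(KK))))
  [10] S(KK)(KK(II(II)(IS(KK))))
  [11] S(KK)K

Term B:
  start: S(KK)(KK(II(II)(IS(KK))))
  [1] S(KK)K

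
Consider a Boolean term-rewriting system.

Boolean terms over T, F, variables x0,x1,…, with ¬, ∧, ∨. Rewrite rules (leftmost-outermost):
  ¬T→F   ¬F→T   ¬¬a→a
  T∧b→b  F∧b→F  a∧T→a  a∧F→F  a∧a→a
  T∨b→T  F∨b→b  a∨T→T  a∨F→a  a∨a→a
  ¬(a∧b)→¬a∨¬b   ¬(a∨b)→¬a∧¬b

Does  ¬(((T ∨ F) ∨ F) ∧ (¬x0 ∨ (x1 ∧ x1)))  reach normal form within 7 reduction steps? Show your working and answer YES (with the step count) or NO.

  start: ¬(((T ∨ F) ∨ F) ∧ (¬x0 ∨ (x1 ∧ x1)))
  →1  ¬((T ∨ F) ∨ F) ∨ ¬(¬x0 ∨ (x1 ∧ x1))
  →2  (¬(T ∨ F) ∧ ¬F) ∨ ¬(¬x0 ∨ (x1 ∧ x1))
  →3  ((¬T ∧ ¬F) ∧ ¬F) ∨ ¬(¬x0 ∨ (x1 ∧ x1))
  →4  ((F ∧ ¬F) ∧ ¬F) ∨ ¬(¬x0 ∨ (x1 ∧ x1))
  →5  (F ∧ ¬F) ∨ ¬(¬x0 ∨ (x1 ∧ x1))
  →6  F ∨ ¬(¬x0 ∨ (x1 ∧ x1))
  →7  ¬(¬x0 ∨ (x1 ∧ x1))

Answer: NO — after 7 steps the term is ¬(¬x0 ∨ (x1 ∧ x1)), not yet normal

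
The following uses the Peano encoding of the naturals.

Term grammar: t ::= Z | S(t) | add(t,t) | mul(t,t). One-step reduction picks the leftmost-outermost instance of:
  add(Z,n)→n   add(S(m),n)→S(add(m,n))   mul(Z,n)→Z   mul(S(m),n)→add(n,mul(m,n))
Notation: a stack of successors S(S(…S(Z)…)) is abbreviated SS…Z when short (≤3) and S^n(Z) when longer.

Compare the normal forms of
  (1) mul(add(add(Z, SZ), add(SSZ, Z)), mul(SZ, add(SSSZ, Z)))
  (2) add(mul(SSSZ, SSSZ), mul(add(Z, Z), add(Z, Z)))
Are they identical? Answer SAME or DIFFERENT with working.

Answer: SAME — A ⇓ S^9(Z), B ⇓ S^9(Z)

Reduction:
Term A:
  start: mul(add(add(Z, SZ), add(SSZ, Z)), mul(SZ, add(SSSZ, Z)))
  [1] mul(add(SZ, add(SSZ, Z)), mul(SZ, add(SSSZ, Z)))
  [2] mul(S(add(Z, add(SSZ, Z))), mul(SZ, add(SSSZ, Z)))
  [3] add(mul(SZ, add(SSSZ, Z)), mul(add(Z, add(SSZ, Z)), mul(SZ, add(SSSZ, Z))))
  [4] add(add(add(SSSZ, Z), mul(Z, add(SSSZ, Z))), mul(add(Z, add(SSZ, Z)), mul(SZ, add(SSSZ, Z))))
  [5] add(add(S(add(SSZ, Z)), mul(Z, add(SSSZ, Z))), mul(add(Z, add(SSZ, Z)), mul(SZ, add(SSSZ, Z))))
  [6] add(S(add(add(SSZ, Z), mul(Z, add(SSSZ, Z)))), mul(add(Z, add(SSZ, Z)), mul(SZ, add(SSSZ, Z))))
  [7] S(add(add(add(SSZ, Z), mul(Z, add(SSSZ, Z))), mul(add(Z, add(SSZ, Z)), mul(SZ, add(SSSZ, Z)))))
  [8] S(add(add(S(add(SZ, Z)), mul(Z, add(SSSZ, Z))), mul(add(Z, add(SSZ, Z)), mul(SZ, add(SSSZ, Z)))))
  [9] S(add(S(add(add(SZ, Z), mul(Z, add(SSSZ, Z)))), mul(add(Z, add(SSZ, Z)), mul(SZ, add(SSSZ, Z)))))
  [10] S(S(add(add(add(SZ, Z), mul(Z, add(SSSZ, Z))), mul(add(Z, add(SSZ, Z)), mul(SZ, add(SSSZ, Z))))))
  [11] S(S(add(add(S(add(Z, Z)), mul(Z, add(SSSZ, Z))), mul(add(Z, add(SSZ, Z)), mul(SZ, add(SSSZ, Z))))))
  [12] S(S(add(S(add(add(Z, Z), mul(Z, add(SSSZ, Z)))), mul(add(Z, add(SSZ, Z)), mul(SZ, add(SSSZ, Z))))))
  [13] S(S(S(add(add(add(Z, Z), mul(Z, add(SSSZ, Z))), mul(add(Z, add(SSZ, Z)), mul(SZ, add(SSSZ, Z)))))))
  [14] S(S(S(add(add(Z, mul(Z, add(SSSZ, Z))), mul(add(Z, add(SSZ, Z)), mul(SZ, add(SSSZ, Z)))))))
  [15] S(S(S(add(mul(Z, add(SSSZ, Z)), mul(add(Z, add(SSZ, Z)), mul(SZ, add(SSSZ, Z)))))))
  [16] S(S(S(add(Z, mul(add(Z, add(SSZ, Z)), mul(SZ, add(SSSZ, Z)))))))
  [17] S(S(S(mul(add(Z, add(SSZ, Z)), mul(SZ, add(SSSZ, Z))))))
  [18] S(S(S(mul(add(SSZ, Z), mul(SZ, add(SSSZ, Z))))))
  [19] S(S(S(mul(S(add(SZ, Z)), mul(SZ, add(SSSZ, Z))))))
  [20] S(S(S(add(mul(SZ, add(SSSZ, Z)), mul(add(SZ, Z), mul(SZ, add(SSSZ, Z)))))))
  [21] S(S(S(add(add(add(SSSZ, Z), mul(Z, add(SSSZ, Z))), mul(add(SZ, Z), mul(SZ, add(SSSZ, Z)))))))
  [22] S(S(S(add(add(S(add(SSZ, Z)), mul(Z, add(SSSZ, Z))), mul(add(SZ, Z), mul(SZ, add(SSSZ, Z)))))))
  [23] S(S(S(add(S(add(add(SSZ, Z), mul(Z, add(SSSZ, Z)))), mul(add(SZ, Z), mul(SZ, add(SSSZ, Z)))))))
  [24] S(S(S(S(add(add(add(SSZ, Z), mul(Z, add(SSSZ, Z))), mul(add(SZ, Z), mul(SZ, add(SSSZ, Z))))))))
  [25] S(S(S(S(add(add(S(add(SZ, Z)), mul(Z, add(SSSZ, Z))), mul(add(SZ, Z), mul(SZ, add(SSSZ, Z))))))))
  [26] S(S(S(S(add(S(add(add(SZ, Z), mul(Z, add(SSSZ, Z)))), mul(add(SZ, Z), mul(SZ, add(SSSZ, Z))))))))
  [27] S(S(S(S(S(add(add(add(SZ, Z), mul(Z, add(SSSZ, Z))), mul(add(SZ, Z), mul(SZ, add(SSSZ, Z)))))))))
  [28] S(S(S(S(S(add(add(S(add(Z, Z)), mul(Z, add(SSSZ, Z))), mul(add(SZ, Z), mul(SZ, add(SSSZ, Z)))))))))
  [29] S(S(S(S(S(add(S(add(add(Z, Z), mul(Z, add(SSSZ, Z)))), mul(add(SZ, Z), mul(SZ, add(SSSZ, Z)))))))))
  [30] S(S(S(S(S(S(add(add(add(Z, Z), mul(Z, add(SSSZ, Z))), mul(add(SZ, Z), mul(SZ, add(SSSZ, Z))))))))))
  [31] S(S(S(S(S(S(add(add(Z, mul(Z, add(SSSZ, Z))), mul(add(SZ, Z), mul(SZ, add(SSSZ, Z))))))))))
  [32] S(S(S(S(S(S(add(mul(Z, add(SSSZ, Z)), mul(add(SZ, Z), mul(SZ, add(SSSZ, Z))))))))))
  [33] S(S(S(S(S(S(add(Z, mul(add(SZ, Z), mul(SZ, add(SSSZ, Z))))))))))
  [34] S(S(S(S(S(S(mul(add(SZ, Z), mul(SZ, add(SSSZ, Z)))))))))
  [35] S(S(S(S(S(S(mul(S(add(Z, Z)), mul(SZ, add(SSSZ, Z)))))))))
  [36] S(S(S(S(S(S(add(mul(SZ, add(SSSZ, Z)), mul(add(Z, Z), mul(SZ, add(SSSZ, Z))))))))))
  [37] S(S(S(S(S(S(add(add(add(SSSZ, Z), mul(Z, add(SSSZ, Z))), mul(add(Z, Z), mul(SZ, add(SSSZ, Z))))))))))
  [38] S(S(S(S(S(S(add(add(S(add(SSZ, Z)), mul(Z, add(SSSZ, Z))), mul(add(Z, Z), mul(SZ, add(SSSZ, Z))))))))))
  [39] S(S(S(S(S(S(add(S(add(add(SSZ, Z), mul(Z, add(SSSZ, Z)))), mul(add(Z, Z), mul(SZ, add(SSSZ, Z))))))))))
  [40] S(S(S(S(S(S(S(add(add(add(SSZ, Z), mul(Z, add(SSSZ, Z))), mul(add(Z, Z), mul(SZ, add(SSSZ, Z)))))))))))
  [41] S(S(S(S(S(S(S(add(add(S(add(SZ, Z)), mul(Z, add(SSSZ, Z))), mul(add(Z, Z), mul(SZ, add(SSSZ, Z)))))))))))
  [42] S(S(S(S(S(S(S(add(S(add(add(SZ, Z), mul(Z, add(SSSZ, Z)))), mul(add(Z, Z), mul(SZ, add(SSSZ, Z)))))))))))
  [43] S(S(S(S(S(S(S(S(add(add(add(SZ, Z), mul(Z, add(SSSZ, Z))), mul(add(Z, Z), mul(SZ, add(SSSZ, Z))))))))))))
  [44] S(S(S(S(S(S(S(S(add(add(S(add(Z, Z)), mul(Z, add(SSSZ, Z))), mul(add(Z, Z), mul(SZ, add(SSSZ, Z))))))))))))
  [45] S(S(S(S(S(S(S(S(add(S(add(add(Z, Z), mul(Z, add(SSSZ, Z)))), mul(add(Z, Z), mul(SZ, add(SSSZ, Z))))))))))))
  [46] S(S(S(S(S(S(S(S(S(add(add(add(Z, Z), mul(Z, add(SSSZ, Z))), mul(add(Z, Z), mul(SZ, add(SSSZ, Z)))))))))))))
  [47] S(S(S(S(S(S(S(S(S(add(add(Z, mul(Z, add(SSSZ, Z))), mul(add(Z, Z), mul(SZ, add(SSSZ, Z)))))))))))))
  [48] S(S(S(S(S(S(S(S(S(add(mul(Z, add(SSSZ, Z)), mul(add(Z, Z), mul(SZ, add(SSSZ, Z)))))))))))))
  [49] S(S(S(S(S(S(S(S(S(add(Z, mul(add(Z, Z), mul(SZ, add(SSSZ, Z)))))))))))))
  [50] S(S(S(S(S(S(S(S(S(mul(add(Z, Z), mul(SZ, add(SSSZ, Z))))))))))))
  [51] S(S(S(S(S(S(S(S(S(mul(Z, mul(SZ, add(SSSZ, Z))))))))))))
  [52] S^9(Z)

Term B:
  start: add(mul(SSSZ, SSSZ), mul(add(Z, Z), add(Z, Z)))
  [1] add(add(SSSZ, mul(SSZ, SSSZ)), mul(add(Z, Z), add(Z, Z)))
  [2] add(S(add(SSZ, mul(SSZ, SSSZ))), mul(add(Z, Z), add(Z, Z)))
  [3] S(add(add(SSZ, mul(SSZ, SSSZ)), mul(add(Z, Z), add(Z, Z))))
  [4] S(add(S(add(SZ, mul(SSZ, SSSZ))), mul(add(Z, Z), add(Z, Z))))
  [5] S(S(add(add(SZ, mul(SSZ, SSSZ)), mul(add(Z, Z), add(Z, Z)))))
  [6] S(S(add(S(add(Z, mul(SSZ, SSSZ))), mul(add(Z, Z), add(Z, Z)))))
  [7] S(S(S(add(add(Z, mul(SSZ, SSSZ)), mul(add(Z, Z), add(Z, Z))))))
  [8] S(S(S(add(mul(SSZ, SSSZ), mul(add(Z, Z), add(Z, Z))))))
  [9] S(S(S(add(add(SSSZ, mul(SZ, SSSZ)), mul(add(Z, Z), add(Z, Z))))))
  [10] S(S(S(add(S(add(SSZ, mul(SZ, SSSZ))), mul(add(Z, Z), add(Z, Z))))))
  [11] S(S(S(S(add(add(SSZ, mul(SZ, SSSZ)), mul(add(Z, Z), add(Z, Z)))))))
  [12] S(S(S(S(add(S(add(SZ, mul(SZ, SSSZ))), mul(add(Z, Z), add(Z, Z)))))))
  [13] S(S(S(S(S(add(add(SZ, mul(SZ, SSSZ)), mul(add(Z, Z), add(Z, Z))))))))
  [14] S(S(S(S(S(add(S(add(Z, mul(SZ, SSSZ))), mul(add(Z, Z), add(Z, Z))))))))
  [15] S(S(S(S(S(S(add(add(Z, mul(SZ, SSSZ)), mul(add(Z, Z), add(Z, Z)))))))))
  [16] S(S(S(S(S(S(add(mul(SZ, SSSZ), mul(add(Z, Z), add(Z, Z)))))))))
  [17] S(S(S(S(S(S(add(add(SSSZ, mul(Z, SSSZ)), mul(add(Z, Z), add(Z, Z)))))))))
  [18] S(S(S(S(S(S(add(S(add(SSZ, mul(Z, SSSZ))), mul(add(Z, Z), add(Z, Z)))))))))
  [19] S(S(S(S(S(S(S(add(add(SSZ, mul(Z, SSSZ)), mul(add(Z, Z), add(Z, Z))))))))))
  [20] S(S(S(S(S(S(S(add(S(add(SZ, mul(Z, SSSZ))), mul(add(Z, Z), add(Z, Z))))))))))
  [21] S(S(S(S(S(S(S(S(add(add(SZ, mul(Z, SSSZ)), mul(add(Z, Z), add(Z, Z)))))))))))
  [22] S(S(S(S(S(S(S(S(add(S(add(Z, mul(Z, SSSZ))), mul(add(Z, Z), add(Z, Z)))))))))))
  [23] S(S(S(S(S(S(S(S(S(add(add(Z, mul(Z, SSSZ)), mul(add(Z, Z), add(Z, Z))))))))))))
  [24] S(S(S(S(S(S(S(S(S(add(mul(Z, SSSZ), mul(add(Z, Z), add(Z, Z))))))))))))
  [25] S(S(S(S(S(S(S(S(S(add(Z, mul(add(Z, Z), add(Z, Z))))))))))))
  [26] S(S(S(S(S(S(S(S(S(mul(add(Z, Z), add(Z, Z)))))))))))
  [27] S(S(S(S(S(S(S(S(S(mul(Z, add(Z, Z)))))))))))
  [28] S^9(Z)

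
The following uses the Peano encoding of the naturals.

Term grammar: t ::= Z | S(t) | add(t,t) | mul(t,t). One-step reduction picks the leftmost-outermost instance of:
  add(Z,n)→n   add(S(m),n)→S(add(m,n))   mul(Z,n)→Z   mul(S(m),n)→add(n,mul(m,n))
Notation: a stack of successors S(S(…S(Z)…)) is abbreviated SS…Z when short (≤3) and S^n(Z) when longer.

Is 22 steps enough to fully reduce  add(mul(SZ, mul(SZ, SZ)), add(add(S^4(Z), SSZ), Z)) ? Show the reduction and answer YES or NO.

  start: add(mul(SZ, mul(SZ, SZ)), add(add(S^4(Z), SSZ), Z))
  [1] add(add(mul(SZ, SZ), mul(Z, mul(SZ, SZ))), add(add(S^4(Z), SSZ), Z))
  [2] add(add(add(SZ, mul(Z, SZ)), mul(Z, mul(SZ, SZ))), add(add(S^4(Z), SSZ), Z))
  [3] add(add(S(add(Z, mul(Z, SZ))), mul(Z, mul(SZ, SZ))), add(add(S^4(Z), SSZ), Z))
  [4] add(S(add(add(Z, mul(Z, SZ)), mul(Z, mul(SZ, SZ)))), add(add(S^4(Z), SSZ), Z))
  [5] S(add(add(add(Z, mul(Z, SZ)), mul(Z, mul(SZ, SZ))), add(add(S^4(Z), SSZ), Z)))
  [6] S(add(add(mul(Z, SZ), mul(Z, mul(SZ, SZ))), add(add(S^4(Z), SSZ), Z)))
  [7] S(add(add(Z, mul(Z, mul(SZ, SZ))), add(add(S^4(Z), SSZ), Z)))
  [8] S(add(mul(Z, mul(SZ, SZ)), add(add(S^4(Z), SSZ), Z)))
  [9] S(add(Z, add(add(S^4(Z), SSZ), Z)))
  [10] S(add(add(S^4(Z), SSZ), Z))
  [11] S(add(S(add(SSSZ, SSZ)), Z))
  [12] S(S(add(add(SSSZ, SSZ), Z)))
  [13] S(S(add(S(add(SSZ, SSZ)), Z)))
  [14] S(S(S(add(add(SSZ, SSZ), Z))))
  [15] S(S(S(add(S(add(SZ, SSZ)), Z))))
  [16] S(S(S(S(add(add(SZ, SSZ), Z)))))
  [17] S(S(S(S(add(S(add(Z, SSZ)), Z)))))
  [18] S(S(S(S(S(add(add(Z, SSZ), Z))))))
  [19] S(S(S(S(S(add(SSZ, Z))))))
  [20] S(S(S(S(S(S(add(SZ, Z)))))))
  [21] S(S(S(S(S(S(S(add(Z, Z))))))))
  [22] S^7(Z)

Answer: YES — reaches normal form S^7(Z) in 22 ≤ 22 steps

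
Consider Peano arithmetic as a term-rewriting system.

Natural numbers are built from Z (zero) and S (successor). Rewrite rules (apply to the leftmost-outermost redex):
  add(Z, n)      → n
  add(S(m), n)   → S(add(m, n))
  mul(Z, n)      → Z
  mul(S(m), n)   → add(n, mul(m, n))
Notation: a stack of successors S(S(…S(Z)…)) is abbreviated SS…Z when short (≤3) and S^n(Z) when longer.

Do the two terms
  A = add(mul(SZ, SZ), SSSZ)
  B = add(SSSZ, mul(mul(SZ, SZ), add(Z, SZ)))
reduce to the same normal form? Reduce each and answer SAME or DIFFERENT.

Answer: SAME — A ⇓ S^4(Z), B ⇓ S^4(Z)

Reduction:
Term A:
  start: add(mul(SZ, SZ), SSSZ)
  →1  add(add(SZ, mul(Z, SZ)), SSSZ)
  →2  add(S(add(Z, mul(Z, SZ))), SSSZ)
  →3  S(add(add(Z, mul(Z, SZ)), SSSZ))
  →4  S(add(mul(Z, SZ), SSSZ))
  →5  S(add(Z, SSSZ))
  →6  S^4(Z)

Term B:
  start: add(SSSZ, mul(mul(SZ, SZ), add(Z, SZ)))
  →1  S(add(SSZ, mul(mul(SZ, SZ), add(Z, SZ))))
  →2  S(S(add(SZ, mul(mul(SZ, SZ), add(Z, SZ)))))
  →3  S(S(S(add(Z, mul(mul(SZ, SZ), add(Z, SZ))))))
  →4  S(S(S(mul(mul(SZ, SZ), add(Z, SZ)))))
  →5  S(S(S(mul(add(SZ, mul(Z, SZ)), add(Z, SZ)))))
  →6  S(S(S(mul(S(add(Z, mul(Z, SZ))), add(Z, SZ)))))
  →7  S(S(S(add(add(Z, SZ), mul(add(Z, mul(Z, SZ)), add(Z, SZ))))))
  →8  S(S(S(add(SZ, mul(add(Z, mul(Z, SZ)), add(Z, SZ))))))
  →9  S(S(S(S(add(Z, mul(add(Z, mul(Z, SZ)), add(Z, SZ)))))))
  →10  S(S(S(S(mul(add(Z, mul(Z, SZ)), add(Z, SZ))))))
  →11  S(S(S(S(mul(mul(Z, SZ), add(Z, SZ))))))
  →12  S(S(S(S(mul(Z, add(Z, SZ))))))
  →13  S^4(Z)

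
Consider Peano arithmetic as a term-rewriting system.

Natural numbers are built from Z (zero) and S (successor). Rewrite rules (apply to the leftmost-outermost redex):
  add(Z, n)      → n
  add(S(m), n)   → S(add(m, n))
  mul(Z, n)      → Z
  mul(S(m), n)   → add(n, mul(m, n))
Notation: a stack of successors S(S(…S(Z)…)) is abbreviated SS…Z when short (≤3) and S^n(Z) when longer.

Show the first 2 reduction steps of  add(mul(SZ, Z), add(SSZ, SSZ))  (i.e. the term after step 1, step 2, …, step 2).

  start: add(mul(SZ, Z), add(SSZ, SSZ))
  [1] add(add(Z, mul(Z, Z)), add(SSZ, SSZ))
  [2] add(mul(Z, Z), add(SSZ, SSZ))

Answer: after 2 steps: add(mul(Z, Z), add(SSZ, SSZ))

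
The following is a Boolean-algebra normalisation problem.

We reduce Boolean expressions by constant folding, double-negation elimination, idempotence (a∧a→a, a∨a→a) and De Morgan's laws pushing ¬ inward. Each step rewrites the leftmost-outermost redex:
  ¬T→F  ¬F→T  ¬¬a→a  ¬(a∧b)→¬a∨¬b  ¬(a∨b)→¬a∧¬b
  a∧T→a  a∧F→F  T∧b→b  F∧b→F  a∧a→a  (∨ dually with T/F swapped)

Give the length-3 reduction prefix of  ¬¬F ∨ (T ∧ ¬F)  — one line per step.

  start: ¬¬F ∨ (T ∧ ¬F)
  [1] F ∨ (T ∧ ¬F)
  [2] T ∧ ¬F
  [3] ¬F

Answer: after 3 steps: ¬F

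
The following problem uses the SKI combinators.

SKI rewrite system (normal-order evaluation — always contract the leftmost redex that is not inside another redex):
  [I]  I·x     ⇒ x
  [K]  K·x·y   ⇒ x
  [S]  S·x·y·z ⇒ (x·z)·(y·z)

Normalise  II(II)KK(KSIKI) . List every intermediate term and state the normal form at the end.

  start: II(II)KK(KSIKI)
  step 1: I(II)KK(KSIKI)
  step 2: IIKK(KSIKI)
  step 3: IKK(KSIKI)
  step 4: KK(KSIKI)
  step 5: K

Answer: normal form = K  (in 5 steps)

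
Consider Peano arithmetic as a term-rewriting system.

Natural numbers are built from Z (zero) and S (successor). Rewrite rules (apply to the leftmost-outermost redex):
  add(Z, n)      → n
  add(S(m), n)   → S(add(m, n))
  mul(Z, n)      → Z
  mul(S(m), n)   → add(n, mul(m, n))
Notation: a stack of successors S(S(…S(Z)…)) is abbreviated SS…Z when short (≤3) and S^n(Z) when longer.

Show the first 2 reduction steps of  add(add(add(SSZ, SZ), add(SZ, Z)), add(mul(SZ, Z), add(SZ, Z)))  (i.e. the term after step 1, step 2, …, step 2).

  start: add(add(add(SSZ, SZ), add(SZ, Z)), add(mul(SZ, Z), add(SZ, Z)))
  →1  add(add(S(add(SZ, SZ)), add(SZ, Z)), add(mul(SZ, Z), add(SZ, Z)))
  →2  add(S(add(add(SZ, SZ), add(SZ, Z))), add(mul(SZ, Z), add(SZ, Z)))

Answer: after 2 steps: add(S(add(add(SZ, SZ), add(SZ, Z))), add(mul(SZ, Z), add(SZ, Z)))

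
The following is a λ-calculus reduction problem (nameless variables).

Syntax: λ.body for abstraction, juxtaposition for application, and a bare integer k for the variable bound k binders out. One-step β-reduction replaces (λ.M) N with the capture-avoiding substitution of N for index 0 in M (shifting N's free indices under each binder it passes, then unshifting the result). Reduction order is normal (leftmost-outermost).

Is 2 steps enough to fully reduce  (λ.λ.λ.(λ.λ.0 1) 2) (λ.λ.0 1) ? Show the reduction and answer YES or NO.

Answer: YES — reaches normal form λ.λ.λ.0 (λ.λ.0 1) in 2 ≤ 2 steps

Reduction:
  start: (λ.λ.λ.(λ.λ.0 1) 2) (λ.λ.0 1)
  step 1: λ.λ.(λ.λ.0 1) (λ.λ.0 1)
  step 2: λ.λ.λ.0 (λ.λ.0 1)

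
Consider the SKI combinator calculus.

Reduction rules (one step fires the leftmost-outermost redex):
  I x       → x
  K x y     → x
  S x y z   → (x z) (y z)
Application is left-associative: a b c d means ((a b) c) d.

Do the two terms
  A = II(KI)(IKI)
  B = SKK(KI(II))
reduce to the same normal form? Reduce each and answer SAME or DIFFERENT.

Term A:
  start: II(KI)(IKI)
  →1  I(KI)(IKI)
  →2  KI(IKI)
  →3  I

Term B:
  start: SKK(KI(II))
  →1  K(KI(II))(K(KI(II)))
  →2  KI(II)
  →3  I

Answer: SAME — A ⇓ I, B ⇓ I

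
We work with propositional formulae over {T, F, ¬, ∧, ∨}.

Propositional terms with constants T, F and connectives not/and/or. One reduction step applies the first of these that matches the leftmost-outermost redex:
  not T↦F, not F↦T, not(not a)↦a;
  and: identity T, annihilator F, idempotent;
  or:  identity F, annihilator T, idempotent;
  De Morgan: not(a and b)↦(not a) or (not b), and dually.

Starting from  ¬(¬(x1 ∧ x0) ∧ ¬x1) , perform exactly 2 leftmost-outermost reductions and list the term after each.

  start: ¬(¬(x1 ∧ x0) ∧ ¬x1)
  step 1: ¬¬(x1 ∧ x0) ∨ ¬¬x1
  step 2: (x1 ∧ x0) ∨ ¬¬x1

Answer: after 2 steps: (x1 ∧ x0) ∨ ¬¬x1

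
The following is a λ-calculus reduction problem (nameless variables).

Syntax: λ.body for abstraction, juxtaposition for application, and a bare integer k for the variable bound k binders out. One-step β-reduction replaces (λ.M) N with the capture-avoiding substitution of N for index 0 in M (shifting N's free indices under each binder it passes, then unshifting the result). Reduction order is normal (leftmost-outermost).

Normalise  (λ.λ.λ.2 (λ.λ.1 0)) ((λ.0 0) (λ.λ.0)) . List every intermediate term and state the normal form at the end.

  start: (λ.λ.λ.2 (λ.λ.1 0)) ((λ.0 0) (λ.λ.0))
  step 1: λ.λ.(λ.0 0) (λ.λ.0) (λ.λ.1 0)
  step 2: λ.λ.(λ.λ.0) (λ.λ.0) (λ.λ.1 0)
  step 3: λ.λ.(λ.0) (λ.λ.1 0)
  step 4: λ.λ.λ.λ.1 0

Answer: normal form = λ.λ.λ.λ.1 0  (in 4 steps)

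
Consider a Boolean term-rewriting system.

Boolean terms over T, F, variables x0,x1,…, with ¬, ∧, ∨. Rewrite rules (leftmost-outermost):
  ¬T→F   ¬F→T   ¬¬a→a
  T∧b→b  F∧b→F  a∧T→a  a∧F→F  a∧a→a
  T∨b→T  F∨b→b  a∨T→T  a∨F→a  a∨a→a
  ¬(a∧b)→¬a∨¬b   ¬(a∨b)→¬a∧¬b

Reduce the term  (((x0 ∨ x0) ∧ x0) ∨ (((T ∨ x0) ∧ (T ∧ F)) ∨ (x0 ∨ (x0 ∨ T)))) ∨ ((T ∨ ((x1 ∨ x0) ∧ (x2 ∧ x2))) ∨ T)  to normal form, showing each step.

  start: (((x0 ∨ x0) ∧ x0) ∨ (((T ∨ x0) ∧ (T ∧ F)) ∨ (x0 ∨ (x0 ∨ T)))) ∨ ((T ∨ ((x1 ∨ x0) ∧ (x2 ∧ x2))) ∨ T)
  [1] ((x0 ∧ x0) ∨ (((T ∨ x0) ∧ (T ∧ F)) ∨ (x0 ∨ (x0 ∨ T)))) ∨ ((T ∨ ((x1 ∨ x0) ∧ (x2 ∧ x2))) ∨ T)
  [2] (x0 ∨ (((T ∨ x0) ∧ (T ∧ F)) ∨ (x0 ∨ (x0 ∨ T)))) ∨ ((T ∨ ((x1 ∨ x0) ∧ (x2 ∧ x2))) ∨ T)
  [3] (x0 ∨ ((T ∧ (T ∧ F)) ∨ (x0 ∨ (x0 ∨ T)))) ∨ ((T ∨ ((x1 ∨ x0) ∧ (x2 ∧ x2))) ∨ T)
  [4] (x0 ∨ ((T ∧ F) ∨ (x0 ∨ (x0 ∨ T)))) ∨ ((T ∨ ((x1 ∨ x0) ∧ (x2 ∧ x2))) ∨ T)
  [5] (x0 ∨ (F ∨ (x0 ∨ (x0 ∨ T)))) ∨ ((T ∨ ((x1 ∨ x0) ∧ (x2 ∧ x2))) ∨ T)
  [6] (x0 ∨ (x0 ∨ (x0 ∨ T))) ∨ ((T ∨ ((x1 ∨ x0) ∧ (x2 ∧ x2))) ∨ T)
  [7] (x0 ∨ (x0 ∨ T)) ∨ ((T ∨ ((x1 ∨ x0) ∧ (x2 ∧ x2))) ∨ T)
  [8] (x0 ∨ T) ∨ ((T ∨ ((x1 ∨ x0) ∧ (x2 ∧ x2))) ∨ T)
  [9] T ∨ ((T ∨ ((x1 ∨ x0) ∧ (x2 ∧ x2))) ∨ T)
  [10] T

Answer: normal form = T  (in 10 steps)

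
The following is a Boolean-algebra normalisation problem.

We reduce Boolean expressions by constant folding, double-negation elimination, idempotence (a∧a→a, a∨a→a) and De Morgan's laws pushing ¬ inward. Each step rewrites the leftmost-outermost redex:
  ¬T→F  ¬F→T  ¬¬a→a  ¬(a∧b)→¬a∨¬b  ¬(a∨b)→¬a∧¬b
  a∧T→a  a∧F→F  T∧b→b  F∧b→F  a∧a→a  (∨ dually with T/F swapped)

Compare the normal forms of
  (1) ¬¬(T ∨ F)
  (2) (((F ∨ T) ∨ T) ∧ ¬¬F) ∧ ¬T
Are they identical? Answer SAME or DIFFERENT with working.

Answer: DIFFERENT — A ⇓ T, B ⇓ F

Derivation:
Term A:
  start: ¬¬(T ∨ F)
  →1  T ∨ F
  →2  T

Term B:
  start: (((F ∨ T) ∨ T) ∧ ¬¬F) ∧ ¬T
  →1  (T ∧ ¬¬F) ∧ ¬T
  →2  ¬¬F ∧ ¬T
  →3  F ∧ ¬T
  →4  F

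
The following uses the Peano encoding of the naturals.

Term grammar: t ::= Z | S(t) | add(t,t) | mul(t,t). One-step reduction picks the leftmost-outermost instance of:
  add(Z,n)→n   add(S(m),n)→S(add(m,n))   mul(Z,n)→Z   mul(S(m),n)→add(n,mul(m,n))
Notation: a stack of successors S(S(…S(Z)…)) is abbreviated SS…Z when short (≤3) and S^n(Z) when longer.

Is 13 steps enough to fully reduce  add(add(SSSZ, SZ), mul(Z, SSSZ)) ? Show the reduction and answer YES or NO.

Answer: YES — reaches normal form S^4(Z) in 10 ≤ 13 steps

Working:
  start: add(add(SSSZ, SZ), mul(Z, SSSZ))
  →1  add(S(add(SSZ, SZ)), mul(Z, SSSZ))
  →2  S(add(add(SSZ, SZ), mul(Z, SSSZ)))
  →3  S(add(S(add(SZ, SZ)), mul(Z, SSSZ)))
  →4  S(S(add(add(SZ, SZ), mul(Z, SSSZ))))
  →5  S(S(add(S(add(Z, SZ)), mul(Z, SSSZ))))
  →6  S(S(S(add(add(Z, SZ), mul(Z, SSSZ)))))
  →7  S(S(S(add(SZ, mul(Z, SSSZ)))))
  →8  S(S(S(S(add(Z, mul(Z, SSSZ))))))
  →9  S(S(S(S(mul(Z, SSSZ)))))
  →10  S^4(Z)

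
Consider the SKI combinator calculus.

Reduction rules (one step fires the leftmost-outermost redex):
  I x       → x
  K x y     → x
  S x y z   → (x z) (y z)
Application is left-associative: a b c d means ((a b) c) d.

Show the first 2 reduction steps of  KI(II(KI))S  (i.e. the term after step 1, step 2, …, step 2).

  start: KI(II(KI))S
  [1] IS
  [2] S

Answer: after 2 steps: S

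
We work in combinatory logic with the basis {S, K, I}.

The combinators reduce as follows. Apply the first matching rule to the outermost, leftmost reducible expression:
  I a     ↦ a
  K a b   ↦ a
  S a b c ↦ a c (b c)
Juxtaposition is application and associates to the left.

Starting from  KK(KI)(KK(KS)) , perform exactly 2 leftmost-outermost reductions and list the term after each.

  start: KK(KI)(KK(KS))
  step 1: K(KK(KS))
  step 2: KK

Answer: after 2 steps: KK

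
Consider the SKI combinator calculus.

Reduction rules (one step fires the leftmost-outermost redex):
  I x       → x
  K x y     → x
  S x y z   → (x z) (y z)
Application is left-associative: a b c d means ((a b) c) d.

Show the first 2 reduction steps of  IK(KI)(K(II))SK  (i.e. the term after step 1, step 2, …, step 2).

Answer: after 2 steps: KISK

Working:
  start: IK(KI)(K(II))SK
  step 1: K(KI)(K(II))SK
  step 2: KISK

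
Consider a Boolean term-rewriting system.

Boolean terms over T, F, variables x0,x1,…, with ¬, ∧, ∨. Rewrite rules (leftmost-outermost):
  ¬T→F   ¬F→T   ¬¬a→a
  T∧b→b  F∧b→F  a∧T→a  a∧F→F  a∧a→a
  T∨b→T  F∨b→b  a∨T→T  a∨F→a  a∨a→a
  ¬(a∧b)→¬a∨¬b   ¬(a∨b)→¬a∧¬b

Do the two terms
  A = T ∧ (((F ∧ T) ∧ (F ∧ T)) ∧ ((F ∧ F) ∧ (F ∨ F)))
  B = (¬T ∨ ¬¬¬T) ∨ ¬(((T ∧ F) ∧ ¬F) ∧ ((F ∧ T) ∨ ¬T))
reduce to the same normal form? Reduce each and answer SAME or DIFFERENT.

Answer: DIFFERENT — A ⇓ F, B ⇓ T

Reduction:
Term A:
  start: T ∧ (((F ∧ T) ∧ (F ∧ T)) ∧ ((F ∧ F) ∧ (F ∨ F)))
  [1] ((F ∧ T) ∧ (F ∧ T)) ∧ ((F ∧ F) ∧ (F ∨ F))
  [2] (F ∧ T) ∧ ((F ∧ F) ∧ (F ∨ F))
  [3] F ∧ ((F ∧ F) ∧ (F ∨ F))
  [4] F

Term B:
  start: (¬T ∨ ¬¬¬T) ∨ ¬(((T ∧ F) ∧ ¬F) ∧ ((F ∧ T) ∨ ¬T))
  [1] (F ∨ ¬¬¬T) ∨ ¬(((T ∧ F) ∧ ¬F) ∧ ((F ∧ T) ∨ ¬T))
  [2] ¬¬¬T ∨ ¬(((T ∧ F) ∧ ¬F) ∧ ((F ∧ T) ∨ ¬T))
  [3] ¬T ∨ ¬(((T ∧ F) ∧ ¬F) ∧ ((F ∧ T) ∨ ¬T))
  [4] F ∨ ¬(((T ∧ F) ∧ ¬F) ∧ ((F ∧ T) ∨ ¬T))
  [5] ¬(((T ∧ F) ∧ ¬F) ∧ ((F ∧ T) ∨ ¬T))
  [6] ¬((T ∧ F) ∧ ¬F) ∨ ¬((F ∧ T) ∨ ¬T)
  [7] (¬(T ∧ F) ∨ ¬¬F) ∨ ¬((F ∧ T) ∨ ¬T)
  [8] ((¬T ∨ ¬F) ∨ ¬¬F) ∨ ¬((F ∧ T) ∨ ¬T)
  [9] ((F ∨ ¬F) ∨ ¬¬F) ∨ ¬((F ∧ T) ∨ ¬T)
  [10] (¬F ∨ ¬¬F) ∨ ¬((F ∧ T) ∨ ¬T)
  [11] (T ∨ ¬¬F) ∨ ¬((F ∧ T) ∨ ¬T)
  [12] T ∨ ¬((F ∧ T) ∨ ¬T)
  [13] T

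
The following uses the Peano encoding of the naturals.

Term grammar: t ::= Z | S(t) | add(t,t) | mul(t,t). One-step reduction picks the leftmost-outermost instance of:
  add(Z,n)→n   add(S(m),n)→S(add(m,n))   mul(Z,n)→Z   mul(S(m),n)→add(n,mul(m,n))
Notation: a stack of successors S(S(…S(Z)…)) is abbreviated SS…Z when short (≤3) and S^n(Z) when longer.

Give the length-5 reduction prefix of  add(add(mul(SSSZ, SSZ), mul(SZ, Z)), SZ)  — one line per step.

  start: add(add(mul(SSSZ, SSZ), mul(SZ, Z)), SZ)
  step 1: add(add(add(SSZ, mul(SSZ, SSZ)), mul(SZ, Z)), SZ)
  step 2: add(add(S(add(SZ, mul(SSZ, SSZ))), mul(SZ, Z)), SZ)
  step 3: add(S(add(add(SZ, mul(SSZ, SSZ)), mul(SZ, Z))), SZ)
  step 4: S(add(add(add(SZ, mul(SSZ, SSZ)), mul(SZ, Z)), SZ))
  step 5: S(add(add(S(add(Z, mul(SSZ, SSZ))), mul(SZ, Z)), SZ))

Answer: after 5 steps: S(add(add(S(add(Z, mul(SSZ, SSZ))), mul(SZ, Z)), SZ))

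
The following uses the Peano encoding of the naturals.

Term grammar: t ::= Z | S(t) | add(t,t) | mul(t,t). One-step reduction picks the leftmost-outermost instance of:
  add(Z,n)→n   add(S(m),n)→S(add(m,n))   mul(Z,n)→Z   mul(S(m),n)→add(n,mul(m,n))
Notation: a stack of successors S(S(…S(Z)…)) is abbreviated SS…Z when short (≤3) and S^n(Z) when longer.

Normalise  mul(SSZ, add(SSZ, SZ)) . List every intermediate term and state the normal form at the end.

Answer: normal form = S^6(Z)  (in 17 steps)

Derivation:
  start: mul(SSZ, add(SSZ, SZ))
  step 1: add(add(SSZ, SZ), mul(SZ, add(SSZ, SZ)))
  step 2: add(S(add(SZ, SZ)), mul(SZ, add(SSZ, SZ)))
  step 3: S(add(add(SZ, SZ), mul(SZ, add(SSZ, SZ))))
  step 4: S(add(S(add(Z, SZ)), mul(SZ, add(SSZ, SZ))))
  step 5: S(S(add(add(Z, SZ), mul(SZ, add(SSZ, SZ)))))
  step 6: S(S(add(SZ, mul(SZ, add(SSZ, SZ)))))
  step 7: S(S(S(add(Z, mul(SZ, add(SSZ, SZ))))))
  step 8: S(S(S(mul(SZ, add(SSZ, SZ)))))
  step 9: S(S(S(add(add(SSZ, SZ), mul(Z, add(SSZ, SZ))))))
  step 10: S(S(S(add(S(add(SZ, SZ)), mul(Z, add(SSZ, SZ))))))
  step 11: S(S(S(S(add(add(SZ, SZ), mul(Z, add(SSZ, SZ)))))))
  step 12: S(S(S(S(add(S(add(Z, SZ)), mul(Z, add(SSZ, SZ)))))))
  step 13: S(S(S(S(S(add(add(Z, SZ), mul(Z, add(SSZ, SZ))))))))
  step 14: S(S(S(S(S(add(SZ, mul(Z, add(SSZ, SZ))))))))
  step 15: S(S(S(S(S(S(add(Z, mul(Z, add(SSZ, SZ)))))))))
  step 16: S(S(S(S(S(S(mul(Z, add(SSZ, SZ))))))))
  step 17: S^6(Z)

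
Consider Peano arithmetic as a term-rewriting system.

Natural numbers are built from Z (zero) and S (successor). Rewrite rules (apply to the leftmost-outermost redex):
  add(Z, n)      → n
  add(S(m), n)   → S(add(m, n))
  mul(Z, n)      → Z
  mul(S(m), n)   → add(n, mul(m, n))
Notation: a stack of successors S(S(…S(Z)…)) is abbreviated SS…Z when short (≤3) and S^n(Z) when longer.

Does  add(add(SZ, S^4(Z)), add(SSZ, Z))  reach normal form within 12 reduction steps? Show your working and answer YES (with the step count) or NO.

Answer: YES — reaches normal form S^7(Z) in 11 ≤ 12 steps

Reduction:
  start: add(add(SZ, S^4(Z)), add(SSZ, Z))
  step 1: add(S(add(Z, S^4(Z))), add(SSZ, Z))
  step 2: S(add(add(Z, S^4(Z)), add(SSZ, Z)))
  step 3: S(add(S^4(Z), add(SSZ, Z)))
  step 4: S(S(add(SSSZ, add(SSZ, Z))))
  step 5: S(S(S(add(SSZ, add(SSZ, Z)))))
  step 6: S(S(S(S(add(SZ, add(SSZ, Z))))))
  step 7: S(S(S(S(S(add(Z, add(SSZ, Z)))))))
  step 8: S(S(S(S(S(add(SSZ, Z))))))
  step 9: S(S(S(S(S(S(add(SZ, Z)))))))
  step 10: S(S(S(S(S(S(S(add(Z, Z))))))))
  step 11: S^7(Z)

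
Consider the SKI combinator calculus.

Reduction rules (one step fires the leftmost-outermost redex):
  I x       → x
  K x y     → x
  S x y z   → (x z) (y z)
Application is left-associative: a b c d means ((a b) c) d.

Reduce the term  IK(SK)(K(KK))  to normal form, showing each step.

Answer: normal form = SK  (in 2 steps)

Reduction:
  start: IK(SK)(K(KK))
  step 1: K(SK)(K(KK))
  step 2: SK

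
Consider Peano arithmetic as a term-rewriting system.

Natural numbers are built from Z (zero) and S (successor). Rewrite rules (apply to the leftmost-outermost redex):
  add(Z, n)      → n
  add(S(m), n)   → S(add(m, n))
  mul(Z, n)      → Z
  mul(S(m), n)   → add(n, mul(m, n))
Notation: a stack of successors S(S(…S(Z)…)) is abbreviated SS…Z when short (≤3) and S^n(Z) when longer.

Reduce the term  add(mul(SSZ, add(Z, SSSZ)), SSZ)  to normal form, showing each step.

Answer: normal form = S^8(Z)  (in 20 steps)

Working:
  start: add(mul(SSZ, add(Z, SSSZ)), SSZ)
  step 1: add(add(add(Z, SSSZ), mul(SZ, add(Z, SSSZ))), SSZ)
  step 2: add(add(SSSZ, mul(SZ, add(Z, SSSZ))), SSZ)
  step 3: add(S(add(SSZ, mul(SZ, add(Z, SSSZ)))), SSZ)
  step 4: S(add(add(SSZ, mul(SZ, add(Z, SSSZ))), SSZ))
  step 5: S(add(S(add(SZ, mul(SZ, add(Z, SSSZ)))), SSZ))
  step 6: S(S(add(add(SZ, mul(SZ, add(Z, SSSZ))), SSZ)))
  step 7: S(S(add(S(add(Z, mul(SZ, add(Z, SSSZ)))), SSZ)))
  step 8: S(S(S(add(add(Z, mul(SZ, add(Z, SSSZ))), SSZ))))
  step 9: S(S(S(add(mul(SZ, add(Z, SSSZ)), SSZ))))
  step 10: S(S(S(add(add(add(Z, SSSZ), mul(Z, add(Z, SSSZ))), SSZ))))
  step 11: S(S(S(add(add(SSSZ, mul(Z, add(Z, SSSZ))), SSZ))))
  step 12: S(S(S(add(S(add(SSZ, mul(Z, add(Z, SSSZ)))), SSZ))))
  step 13: S(S(S(S(add(add(SSZ, mul(Z, add(Z, SSSZ))), SSZ)))))
  step 14: S(S(S(S(add(S(add(SZ, mul(Z, add(Z, SSSZ)))), SSZ)))))
  step 15: S(S(S(S(S(add(add(SZ, mul(Z, add(Z, SSSZ))), SSZ))))))
  step 16: S(S(S(S(S(add(S(add(Z, mul(Z, add(Z, SSSZ)))), SSZ))))))
  step 17: S(S(S(S(S(S(add(add(Z, mul(Z, add(Z, SSSZ))), SSZ)))))))
  step 18: S(S(S(S(S(S(add(mul(Z, add(Z, SSSZ)), SSZ)))))))
  step 19: S(S(S(S(S(S(add(Z, SSZ)))))))
  step 20: S^8(Z)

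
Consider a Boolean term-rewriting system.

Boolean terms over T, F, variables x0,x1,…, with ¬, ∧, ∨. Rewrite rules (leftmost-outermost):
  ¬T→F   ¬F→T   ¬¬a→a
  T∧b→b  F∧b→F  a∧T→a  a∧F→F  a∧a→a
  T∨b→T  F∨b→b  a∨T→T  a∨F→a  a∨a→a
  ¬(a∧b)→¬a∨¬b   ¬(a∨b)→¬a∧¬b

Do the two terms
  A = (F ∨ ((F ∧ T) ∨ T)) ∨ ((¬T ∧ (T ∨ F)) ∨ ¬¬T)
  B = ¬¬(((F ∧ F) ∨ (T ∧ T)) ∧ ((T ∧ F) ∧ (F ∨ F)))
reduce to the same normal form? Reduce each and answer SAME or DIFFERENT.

Term A:
  start: (F ∨ ((F ∧ T) ∨ T)) ∨ ((¬T ∧ (T ∨ F)) ∨ ¬¬T)
  →1  ((F ∧ T) ∨ T) ∨ ((¬T ∧ (T ∨ F)) ∨ ¬¬T)
  →2  T ∨ ((¬T ∧ (T ∨ F)) ∨ ¬¬T)
  →3  T

Term B:
  start: ¬¬(((F ∧ F) ∨ (T ∧ T)) ∧ ((T ∧ F) ∧ (F ∨ F)))
  →1  ((F ∧ F) ∨ (T ∧ T)) ∧ ((T ∧ F) ∧ (F ∨ F))
  →2  (F ∨ (T ∧ T)) ∧ ((T ∧ F) ∧ (F ∨ F))
  →3  (T ∧ T) ∧ ((T ∧ F) ∧ (F ∨ F))
  →4  T ∧ ((T ∧ F) ∧ (F ∨ F))
  →5  (T ∧ F) ∧ (F ∨ F)
  →6  F ∧ (F ∨ F)
  →7  F

Answer: DIFFERENT — A ⇓ T, B ⇓ F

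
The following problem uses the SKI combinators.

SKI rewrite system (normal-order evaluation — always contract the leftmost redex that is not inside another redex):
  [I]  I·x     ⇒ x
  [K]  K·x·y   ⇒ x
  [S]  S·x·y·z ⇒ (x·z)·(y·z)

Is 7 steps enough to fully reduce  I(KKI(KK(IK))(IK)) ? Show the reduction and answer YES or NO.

  start: I(KKI(KK(IK))(IK))
  step 1: KKI(KK(IK))(IK)
  step 2: K(KK(IK))(IK)
  step 3: KK(IK)
  step 4: K

Answer: YES — reaches normal form K in 4 ≤ 7 steps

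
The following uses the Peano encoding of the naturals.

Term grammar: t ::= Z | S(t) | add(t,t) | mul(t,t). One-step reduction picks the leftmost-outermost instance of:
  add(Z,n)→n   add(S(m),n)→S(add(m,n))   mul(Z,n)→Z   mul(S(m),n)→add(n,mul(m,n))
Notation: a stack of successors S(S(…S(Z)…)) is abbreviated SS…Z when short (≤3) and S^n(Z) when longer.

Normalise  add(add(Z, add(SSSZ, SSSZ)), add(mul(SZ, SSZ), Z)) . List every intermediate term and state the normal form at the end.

  start: add(add(Z, add(SSSZ, SSSZ)), add(mul(SZ, SSZ), Z))
  step 1: add(add(SSSZ, SSSZ), add(mul(SZ, SSZ), Z))
  step 2: add(S(add(SSZ, SSSZ)), add(mul(SZ, SSZ), Z))
  step 3: S(add(add(SSZ, SSSZ), add(mul(SZ, SSZ), Z)))
  step 4: S(add(S(add(SZ, SSSZ)), add(mul(SZ, SSZ), Z)))
  step 5: S(S(add(add(SZ, SSSZ), add(mul(SZ, SSZ), Z))))
  step 6: S(S(add(S(add(Z, SSSZ)), add(mul(SZ, SSZ), Z))))
  step 7: S(S(S(add(add(Z, SSSZ), add(mul(SZ, SSZ), Z)))))
  step 8: S(S(S(add(SSSZ, add(mul(SZ, SSZ), Z)))))
  step 9: S(S(S(S(add(SSZ, add(mul(SZ, SSZ), Z))))))
  step 10: S(S(S(S(S(add(SZ, add(mul(SZ, SSZ), Z)))))))
  step 11: S(S(S(S(S(S(add(Z, add(mul(SZ, SSZ), Z))))))))
  step 12: S(S(S(S(S(S(add(mul(SZ, SSZ), Z)))))))
  step 13: S(S(S(S(S(S(add(add(SSZ, mul(Z, SSZ)), Z)))))))
  step 14: S(S(S(S(S(S(add(S(add(SZ, mul(Z, SSZ))), Z)))))))
  step 15: S(S(S(S(S(S(S(add(add(SZ, mul(Z, SSZ)), Z))))))))
  step 16: S(S(S(S(S(S(S(add(S(add(Z, mul(Z, SSZ))), Z))))))))
  step 17: S(S(S(S(S(S(S(S(add(add(Z, mul(Z, SSZ)), Z)))))))))
  step 18: S(S(S(S(S(S(S(S(add(mul(Z, SSZ), Z)))))))))
  step 19: S(S(S(S(S(S(S(S(add(Z, Z)))))))))
  step 20: S^8(Z)

Answer: normal form = S^8(Z)  (in 20 steps)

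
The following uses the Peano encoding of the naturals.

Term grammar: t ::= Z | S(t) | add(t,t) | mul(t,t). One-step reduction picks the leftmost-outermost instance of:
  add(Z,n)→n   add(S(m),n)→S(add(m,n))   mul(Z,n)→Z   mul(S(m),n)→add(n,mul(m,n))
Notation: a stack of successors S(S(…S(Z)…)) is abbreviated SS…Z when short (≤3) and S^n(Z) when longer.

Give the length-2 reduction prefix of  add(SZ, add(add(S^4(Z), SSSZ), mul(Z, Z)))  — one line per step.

Answer: after 2 steps: S(add(add(S^4(Z), SSSZ), mul(Z, Z)))

Derivation:
  start: add(SZ, add(add(S^4(Z), SSSZ), mul(Z, Z)))
  →1  S(add(Z, add(add(S^4(Z), SSSZ), mul(Z, Z))))
  →2  S(add(add(S^4(Z), SSSZ), mul(Z, Z)))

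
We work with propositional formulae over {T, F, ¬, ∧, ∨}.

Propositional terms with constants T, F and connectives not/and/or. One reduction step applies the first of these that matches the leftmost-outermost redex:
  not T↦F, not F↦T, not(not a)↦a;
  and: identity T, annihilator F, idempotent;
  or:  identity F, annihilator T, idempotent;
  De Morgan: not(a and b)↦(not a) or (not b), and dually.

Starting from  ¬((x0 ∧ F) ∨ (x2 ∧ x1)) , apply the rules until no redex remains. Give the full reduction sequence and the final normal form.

Answer: normal form = ¬x2 ∨ ¬x1  (in 6 steps)

Reduction:
  start: ¬((x0 ∧ F) ∨ (x2 ∧ x1))
  step 1: ¬(x0 ∧ F) ∧ ¬(x2 ∧ x1)
  step 2: (¬x0 ∨ ¬F) ∧ ¬(x2 ∧ x1)
  step 3: (¬x0 ∨ T) ∧ ¬(x2 ∧ x1)
  step 4: T ∧ ¬(x2 ∧ x1)
  step 5: ¬(x2 ∧ x1)
  step 6: ¬x2 ∨ ¬x1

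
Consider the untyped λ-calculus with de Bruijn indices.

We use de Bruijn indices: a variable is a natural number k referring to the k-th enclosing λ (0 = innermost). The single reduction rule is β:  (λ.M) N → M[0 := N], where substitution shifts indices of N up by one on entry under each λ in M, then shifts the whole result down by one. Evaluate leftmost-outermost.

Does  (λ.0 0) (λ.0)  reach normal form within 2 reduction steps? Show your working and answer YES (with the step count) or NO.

  start: (λ.0 0) (λ.0)
  [1] (λ.0) (λ.0)
  [2] λ.0

Answer: YES — reaches normal form λ.0 in 2 ≤ 2 steps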